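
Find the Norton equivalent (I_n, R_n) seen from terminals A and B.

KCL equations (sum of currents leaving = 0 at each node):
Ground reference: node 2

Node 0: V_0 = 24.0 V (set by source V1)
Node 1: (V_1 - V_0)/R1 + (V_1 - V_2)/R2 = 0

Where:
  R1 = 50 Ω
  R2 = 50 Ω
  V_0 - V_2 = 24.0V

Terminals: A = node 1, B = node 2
Find the Thévenin equivalent first; then I_n = V_th/R_th and R_n = R_th.
Step 1 — V_th is the open-circuit voltage V_A - V_B (nothing connected across the terminals).
Nodal analysis, taking node 2 as the 0 V reference.
Source V1 fixes V_0 = 24 V.
KCL at each unknown node (sum of currents leaving = 0; resistances in Ω):
  Node 1: (V_1 - 24)/50 + (V_1 - 0)/50 = 0
Collecting terms: 0.04 × V_1 = 0.48  =>  V_1 = 12 V
V_th = V_1 - V_2 = 12 - 0 = 12 V
Step 2 — R_th: zero the source — replace V1 by a short circuit (node 2 merges into node 0) — and find the resistance seen between A (node 1) and B (node 0).
Reduce the network between node 1 (A) and node 0 (B) by series/parallel combination:
  Rp1 = R1 ‖ R2 (parallel, both between nodes 0 and 1) = 1/(1/50 + 1/50) = 25 Ω
R_th = 25 Ω
I_n = V_th/R_th = 12/25 = 0.48 A, and R_n = R_th = 25 Ω

Final answer: I_n = 0.48 A, R_n = 25 Ω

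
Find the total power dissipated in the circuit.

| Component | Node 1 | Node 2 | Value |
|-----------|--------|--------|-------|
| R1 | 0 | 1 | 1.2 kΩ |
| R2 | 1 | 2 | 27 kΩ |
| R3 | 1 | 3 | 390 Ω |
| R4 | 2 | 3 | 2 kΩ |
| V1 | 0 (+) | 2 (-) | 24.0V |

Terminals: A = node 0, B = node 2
Nodal analysis, taking node 2 as the 0 V reference.
Source V1 fixes V_0 = 24 V.
KCL at each unknown node (sum of currents leaving = 0; resistances in Ω):
  Node 1: (V_1 - 24)/1200 + (V_1 - 0)/27000 + (V_1 - V_3)/390 = 0
  Node 3: (V_3 - V_1)/390 + (V_3 - 0)/2000 = 0
Collecting terms (coefficients in siemens):
  0.003434·V_1 - 0.002564·V_3 = 0.02
  0.003064·V_3 - 0.002564·V_1 = 0
Determinant D = (0.003434)(0.003064) - (-0.002564)(-0.002564) = 0.000003949
V_1 = [(0.02)(0.003064) - (-0.002564)(0)]/D = 15.52 V
V_3 = [(0.003434)(0) - (0.02)(-0.002564)]/D = 12.99 V
Power in each resistor, P = (ΔV)²/R:
  P_R1 = (24 - 15.52)²/1200 = 0.05995 W
  P_R2 = (15.52 - 0)²/27000 = 0.008919 W
  P_R3 = (15.52 - 12.99)²/390 = 0.01644 W
  P_R4 = (0 - 12.99)²/2000 = 0.08432 W
P_total = P_R1 + P_R2 + P_R3 + P_R4 = 0.1696 W

Final answer: 0.1696 W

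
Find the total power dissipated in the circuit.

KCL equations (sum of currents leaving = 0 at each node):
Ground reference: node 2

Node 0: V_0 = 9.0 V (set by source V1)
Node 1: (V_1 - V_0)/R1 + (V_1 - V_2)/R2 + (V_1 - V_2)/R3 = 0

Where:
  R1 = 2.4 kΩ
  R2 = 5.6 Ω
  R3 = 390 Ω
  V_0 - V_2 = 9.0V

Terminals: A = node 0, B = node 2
Nodal analysis, taking node 2 as the 0 V reference.
Source V1 fixes V_0 = 9 V.
KCL at each unknown node (sum of currents leaving = 0; resistances in Ω):
  Node 1: (V_1 - 9)/2400 + (V_1 - 0)/5.6 + (V_1 - 0)/390 = 0
Collecting terms: 0.1816 × V_1 = 0.00375  =>  V_1 = 0.02066 V
Power in each resistor, P = (ΔV)²/R:
  P_R1 = (9 - 0.02066)²/2400 = 0.0336 W
  P_R2 = (0.02066 - 0)²/5.6 = 0.00007619 W
  P_R3 = (0.02066 - 0)²/390 = 0.000001094 W
P_total = P_R1 + P_R2 + P_R3 = 0.03367 W

Final answer: 0.03367 W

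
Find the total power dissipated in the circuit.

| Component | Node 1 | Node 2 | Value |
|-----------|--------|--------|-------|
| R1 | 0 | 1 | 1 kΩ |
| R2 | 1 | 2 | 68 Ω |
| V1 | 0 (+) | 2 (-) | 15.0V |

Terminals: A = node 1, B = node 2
Nodal analysis, taking node 2 as the 0 V reference.
Source V1 fixes V_0 = 15 V.
KCL at each unknown node (sum of currents leaving = 0; resistances in Ω):
  Node 1: (V_1 - 15)/1000 + (V_1 - 0)/68 = 0
Collecting terms: 0.01571 × V_1 = 0.015  =>  V_1 = 0.9551 V
Power in each resistor, P = (ΔV)²/R:
  P_R1 = (15 - 0.9551)²/1000 = 0.1973 W
  P_R2 = (0.9551 - 0)²/68 = 0.01341 W
P_total = P_R1 + P_R2 = 0.2107 W

Final answer: 0.2107 W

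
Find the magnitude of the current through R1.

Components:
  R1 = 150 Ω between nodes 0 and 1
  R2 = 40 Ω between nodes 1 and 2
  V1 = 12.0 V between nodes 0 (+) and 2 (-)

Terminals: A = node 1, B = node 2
Nodal analysis, taking node 2 as the 0 V reference.
Source V1 fixes V_0 = 12 V.
KCL at each unknown node (sum of currents leaving = 0; resistances in Ω):
  Node 1: (V_1 - 12)/150 + (V_1 - 0)/40 = 0
Collecting terms: 0.03167 × V_1 = 0.08  =>  V_1 = 2.526 V
I_R1 = (V_0 - V_1)/R1 = (12 - 2.526)/150 = 0.06316 A
|I_R1| = 0.06316 A

Final answer: |I_R1| = 0.06316 A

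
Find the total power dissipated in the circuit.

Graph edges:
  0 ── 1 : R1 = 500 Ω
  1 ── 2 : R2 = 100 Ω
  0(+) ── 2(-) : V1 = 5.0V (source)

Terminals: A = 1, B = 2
Nodal analysis, taking node 2 as the 0 V reference.
Source V1 fixes V_0 = 5 V.
KCL at each unknown node (sum of currents leaving = 0; resistances in Ω):
  Node 1: (V_1 - 5)/500 + (V_1 - 0)/100 = 0
Collecting terms: 0.012 × V_1 = 0.01  =>  V_1 = 0.8333 V
Power in each resistor, P = (ΔV)²/R:
  P_R1 = (5 - 0.8333)²/500 = 0.03472 W
  P_R2 = (0.8333 - 0)²/100 = 0.006944 W
P_total = P_R1 + P_R2 = 0.04167 W

Final answer: 0.04167 W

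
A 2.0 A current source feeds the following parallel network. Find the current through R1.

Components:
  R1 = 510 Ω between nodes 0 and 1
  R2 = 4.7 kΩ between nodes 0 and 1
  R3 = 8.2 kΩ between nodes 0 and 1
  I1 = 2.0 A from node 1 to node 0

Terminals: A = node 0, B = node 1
All resistors sit directly between nodes 0 and 1, so they are in parallel and share one voltage V; the full source current 2 A splits among them.
1/R_par = 1/510 + 1/4700 + 1/8200 = 0.002296 S  =>  R_par = 435.6 Ω
V = I × R_par = 2 × 435.6 = 871.3 V
I_R1 = V/R1 = 871.3/510 = 1.708 A

Final answer: 1.708 A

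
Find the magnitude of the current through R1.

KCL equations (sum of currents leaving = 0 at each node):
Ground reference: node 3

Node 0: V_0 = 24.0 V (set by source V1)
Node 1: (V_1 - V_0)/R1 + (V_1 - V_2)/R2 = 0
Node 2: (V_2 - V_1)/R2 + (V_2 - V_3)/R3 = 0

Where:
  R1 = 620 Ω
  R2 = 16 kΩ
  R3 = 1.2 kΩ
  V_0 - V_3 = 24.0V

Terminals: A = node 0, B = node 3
Nodal analysis, taking node 3 as the 0 V reference.
Source V1 fixes V_0 = 24 V.
KCL at each unknown node (sum of currents leaving = 0; resistances in Ω):
  Node 1: (V_1 - 24)/620 + (V_1 - V_2)/16000 = 0
  Node 2: (V_2 - V_1)/16000 + (V_2 - 0)/1200 = 0
Collecting terms (coefficients in siemens):
  0.001675·V_1 - 0.0000625·V_2 = 0.03871
  0.0008958·V_2 - 0.0000625·V_1 = 0
Determinant D = (0.001675)(0.0008958) - (-0.0000625)(-0.0000625) = 0.000001497
V_1 = [(0.03871)(0.0008958) - (-0.0000625)(0)]/D = 23.16 V
V_2 = [(0.001675)(0) - (0.03871)(-0.0000625)]/D = 1.616 V
I_R1 = (V_0 - V_1)/R1 = (24 - 23.16)/620 = 0.001347 A
|I_R1| = 0.001347 A

Final answer: |I_R1| = 0.001347 A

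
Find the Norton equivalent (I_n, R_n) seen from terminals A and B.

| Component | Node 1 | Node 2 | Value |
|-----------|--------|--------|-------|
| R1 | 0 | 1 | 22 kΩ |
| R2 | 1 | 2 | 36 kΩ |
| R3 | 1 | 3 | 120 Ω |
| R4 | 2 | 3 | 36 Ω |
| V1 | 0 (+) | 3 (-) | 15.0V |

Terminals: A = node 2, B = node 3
Find the Thévenin equivalent first; then I_n = V_th/R_th and R_n = R_th.
Step 1 — V_th is the open-circuit voltage V_A - V_B (nothing connected across the terminals).
Nodal analysis, taking node 3 as the 0 V reference.
Source V1 fixes V_0 = 15 V.
KCL at each unknown node (sum of currents leaving = 0; resistances in Ω):
  Node 1: (V_1 - 15)/22000 + (V_1 - V_2)/36000 + (V_1 - 0)/120 = 0
  Node 2: (V_2 - V_1)/36000 + (V_2 - 0)/36 = 0
Collecting terms (coefficients in siemens):
  0.008407·V_1 - 0.00002778·V_2 = 0.0006818
  0.02781·V_2 - 0.00002778·V_1 = 0
Determinant D = (0.008407)(0.02781) - (-0.00002778)(-0.00002778) = 0.0002337
V_1 = [(0.0006818)(0.02781) - (-0.00002778)(0)]/D = 0.08111 V
V_2 = [(0.008407)(0) - (0.0006818)(-0.00002778)]/D = 0.00008102 V
V_th = V_2 - V_3 = 0.00008102 - 0 = 0.00008102 V
Step 2 — R_th: zero the source — replace V1 by a short circuit (node 3 merges into node 0) — and find the resistance seen between A (node 2) and B (node 0).
Reduce the network between node 2 (A) and node 0 (B) by series/parallel combination:
  Rp1 = R1 ‖ R3 (parallel, both between nodes 0 and 1) = 1/(1/22000 + 1/120) = 119.3 Ω
  Rs1 = R2 + Rp1 (series, joined only at node 1) = 36000 + 119.3 = 36120 Ω
  Rp2 = R4 ‖ Rs1 (parallel, both between nodes 0 and 2) = 1/(1/36 + 1/36120) = 35.96 Ω
R_th = 35.96 Ω
I_n = V_th/R_th = 0.00008102/35.96 = 0.000002253 A, and R_n = R_th = 35.96 Ω

Final answer: I_n = 2.253e-06 A, R_n = 35.96 Ω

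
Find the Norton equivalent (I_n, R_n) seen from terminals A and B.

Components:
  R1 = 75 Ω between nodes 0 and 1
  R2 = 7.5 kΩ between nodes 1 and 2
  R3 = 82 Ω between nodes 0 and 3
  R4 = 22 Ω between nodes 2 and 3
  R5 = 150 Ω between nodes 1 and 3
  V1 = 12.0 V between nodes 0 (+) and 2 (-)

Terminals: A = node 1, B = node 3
Find the Thévenin equivalent first; then I_n = V_th/R_th and R_n = R_th.
Step 1 — V_th is the open-circuit voltage V_A - V_B (nothing connected across the terminals).
Nodal analysis, taking node 2 as the 0 V reference.
Source V1 fixes V_0 = 12 V.
KCL at each unknown node (sum of currents leaving = 0; resistances in Ω):
  Node 1: (V_1 - 12)/75 + (V_1 - 0)/7500 + (V_1 - V_3)/150 = 0
  Node 3: (V_3 - 12)/82 + (V_3 - 0)/22 + (V_3 - V_1)/150 = 0
Collecting terms (coefficients in siemens):
  0.02013·V_1 - 0.006667·V_3 = 0.16
  0.06432·V_3 - 0.006667·V_1 = 0.1463
Determinant D = (0.02013)(0.06432) - (-0.006667)(-0.006667) = 0.00125
V_1 = [(0.16)(0.06432) - (-0.006667)(0.1463)]/D = 9.01 V
V_3 = [(0.02013)(0.1463) - (0.16)(-0.006667)]/D = 3.209 V
V_th = V_1 - V_3 = 9.01 - 3.209 = 5.8 V
Step 2 — R_th: zero the source — replace V1 by a short circuit (node 2 merges into node 0) — and find the resistance seen between A (node 1) and B (node 3).
Reduce the network between node 1 (A) and node 3 (B) by series/parallel combination:
  Rp1 = R1 ‖ R2 (parallel, both between nodes 0 and 1) = 1/(1/75 + 1/7500) = 74.26 Ω
  Rp2 = R3 ‖ R4 (parallel, both between nodes 0 and 3) = 1/(1/82 + 1/22) = 17.35 Ω
  Rs1 = Rp1 + Rp2 (series, joined only at node 0) = 74.26 + 17.35 = 91.6 Ω
  Rp3 = R5 ‖ Rs1 (parallel, both between nodes 1 and 3) = 1/(1/150 + 1/91.6) = 56.87 Ω
R_th = 56.87 Ω
I_n = V_th/R_th = 5.8/56.87 = 0.102 A, and R_n = R_th = 56.87 Ω

Final answer: I_n = 0.102 A, R_n = 56.87 Ω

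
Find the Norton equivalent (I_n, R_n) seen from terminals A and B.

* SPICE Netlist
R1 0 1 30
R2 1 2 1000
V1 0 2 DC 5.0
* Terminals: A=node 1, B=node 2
Find the Thévenin equivalent first; then I_n = V_th/R_th and R_n = R_th.
Step 1 — V_th is the open-circuit voltage V_A - V_B (nothing connected across the terminals).
Nodal analysis, taking node 2 as the 0 V reference.
Source V1 fixes V_0 = 5 V.
KCL at each unknown node (sum of currents leaving = 0; resistances in Ω):
  Node 1: (V_1 - 5)/30 + (V_1 - 0)/1000 = 0
Collecting terms: 0.03433 × V_1 = 0.1667  =>  V_1 = 4.854 V
V_th = V_1 - V_2 = 4.854 - 0 = 4.854 V
Step 2 — R_th: zero the source — replace V1 by a short circuit (node 2 merges into node 0) — and find the resistance seen between A (node 1) and B (node 0).
Reduce the network between node 1 (A) and node 0 (B) by series/parallel combination:
  Rp1 = R1 ‖ R2 (parallel, both between nodes 0 and 1) = 1/(1/30 + 1/1000) = 29.13 Ω
R_th = 29.13 Ω
I_n = V_th/R_th = 4.854/29.13 = 0.1667 A, and R_n = R_th = 29.13 Ω

Final answer: I_n = 0.1667 A, R_n = 29.13 Ω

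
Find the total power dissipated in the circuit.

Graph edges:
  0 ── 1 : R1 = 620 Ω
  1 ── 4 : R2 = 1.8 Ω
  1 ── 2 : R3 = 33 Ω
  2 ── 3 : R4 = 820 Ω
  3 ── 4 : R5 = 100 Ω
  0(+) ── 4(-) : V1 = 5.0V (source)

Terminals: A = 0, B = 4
Nodal analysis, taking node 4 as the 0 V reference.
Source V1 fixes V_0 = 5 V.
KCL at each unknown node (sum of currents leaving = 0; resistances in Ω):
  Node 1: (V_1 - 5)/620 + (V_1 - 0)/1.8 + (V_1 - V_2)/33 = 0
  Node 2: (V_2 - V_1)/33 + (V_2 - V_3)/820 = 0
  Node 3: (V_3 - V_2)/820 + (V_3 - 0)/100 = 0
Collecting terms (coefficients in siemens):
  0.5875·V_1 - 0.0303·V_2 = 0.008065
  0.03152·V_2 - 0.0303·V_1 - 0.00122·V_3 = 0
  0.01122·V_3 - 0.00122·V_2 = 0
Solving these 3 simultaneous equations (Gaussian elimination) gives:
  V_1 = 0.01445 V, V_2 = 0.01395 V, V_3 = 0.001516 V
Power in each resistor, P = (ΔV)²/R:
  P_R1 = (5 - 0.01445)²/620 = 0.04009 W
  P_R2 = (0.01445 - 0)²/1.8 = 0.000116 W
  P_R3 = (0.01445 - 0.01395)²/33 = 0.000000007584 W
  P_R4 = (0.01395 - 0.001516)²/820 = 0.0000001884 W
  P_R5 = (0.001516 - 0)²/100 = 0.00000002298 W
P_total = P_R1 + P_R2 + P_R3 + P_R4 + P_R5 = 0.04021 W

Final answer: 0.04021 W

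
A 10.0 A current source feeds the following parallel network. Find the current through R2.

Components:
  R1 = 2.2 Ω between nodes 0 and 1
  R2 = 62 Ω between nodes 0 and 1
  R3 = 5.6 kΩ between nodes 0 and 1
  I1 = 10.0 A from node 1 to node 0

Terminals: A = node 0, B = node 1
All resistors sit directly between nodes 0 and 1, so they are in parallel and share one voltage V; the full source current 10 A splits among them.
1/R_par = 1/2.2 + 1/62 + 1/5600 = 0.4709 S  =>  R_par = 2.124 Ω
V = I × R_par = 10 × 2.124 = 21.24 V
I_R2 = V/R2 = 21.24/62 = 0.3425 A

Final answer: 0.3425 A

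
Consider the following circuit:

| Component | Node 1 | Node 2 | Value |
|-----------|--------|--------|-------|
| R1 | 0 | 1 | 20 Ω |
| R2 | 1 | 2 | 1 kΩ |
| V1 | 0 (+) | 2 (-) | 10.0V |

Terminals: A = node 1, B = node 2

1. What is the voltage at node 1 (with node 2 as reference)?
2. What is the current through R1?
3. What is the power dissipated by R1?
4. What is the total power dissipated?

Nodal analysis, taking node 2 as the 0 V reference.
Source V1 fixes V_0 = 10 V.
KCL at each unknown node (sum of currents leaving = 0; resistances in Ω):
  Node 1: (V_1 - 10)/20 + (V_1 - 0)/1000 = 0
Collecting terms: 0.051 × V_1 = 0.5  =>  V_1 = 9.804 V
Part 1:
  Read off the nodal solution: V_1 = 9.804 V
Part 2:
  I_R1 = (V_0 - V_1)/R1 = (10 - 9.804)/20 = 0.009804 A
  Magnitude: I_R1 = 0.009804 A
Part 3:
  I_R1 = (V_0 - V_1)/R1 = (10 - 9.804)/20 = 0.009804 A
  P_R1 = I_R1² × R1 = (0.009804)² × 20 = 0.001922 W
Part 4:
  Power in each resistor, P = (ΔV)²/R:
    P_R1 = (10 - 9.804)²/20 = 0.001922 W
    P_R2 = (9.804 - 0)²/1000 = 0.09612 W
  P_total = P_R1 + P_R2 = 0.09804 W

Final answers:
1. V_1 = 9.804 V
2. I_R1 = 0.009804 A
3. P_R1 = 0.001922 W
4. P_total = 0.09804 W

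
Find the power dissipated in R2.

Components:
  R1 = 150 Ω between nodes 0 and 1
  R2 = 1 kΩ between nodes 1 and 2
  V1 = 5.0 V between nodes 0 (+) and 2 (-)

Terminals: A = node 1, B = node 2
Nodal analysis, taking node 2 as the 0 V reference.
Source V1 fixes V_0 = 5 V.
KCL at each unknown node (sum of currents leaving = 0; resistances in Ω):
  Node 1: (V_1 - 5)/150 + (V_1 - 0)/1000 = 0
Collecting terms: 0.007667 × V_1 = 0.03333  =>  V_1 = 4.348 V
I_R2 = (V_1 - V_2)/R2 = (4.348 - 0)/1000 = 0.004348 A
P_R2 = I_R2² × R2 = (0.004348)² × 1000 = 0.0189 W

Final answer: 0.0189 W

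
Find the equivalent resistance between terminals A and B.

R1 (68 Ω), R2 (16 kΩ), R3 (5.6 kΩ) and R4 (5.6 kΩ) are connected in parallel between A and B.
Reduce the network between node 0 (A) and node 1 (B) by series/parallel combination:
  Rp1 = R1 ‖ R2 ‖ R3 ‖ R4 (parallel, all between nodes 0 and 1) = 1/(1/68 + 1/16000 + 1/5600 + 1/5600) = 66.11 Ω
R_eq = 66.11 Ω

Final answer: 66.11 Ω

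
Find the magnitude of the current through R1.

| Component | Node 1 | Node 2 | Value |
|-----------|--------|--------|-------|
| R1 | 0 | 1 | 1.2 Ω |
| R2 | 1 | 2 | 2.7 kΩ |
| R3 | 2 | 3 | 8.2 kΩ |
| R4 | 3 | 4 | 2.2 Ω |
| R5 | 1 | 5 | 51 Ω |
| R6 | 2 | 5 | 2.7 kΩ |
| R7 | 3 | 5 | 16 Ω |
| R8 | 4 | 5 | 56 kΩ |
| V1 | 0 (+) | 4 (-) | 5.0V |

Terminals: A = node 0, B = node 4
Nodal analysis, taking node 4 as the 0 V reference.
Source V1 fixes V_0 = 5 V.
KCL at each unknown node (sum of currents leaving = 0; resistances in Ω):
  Node 1: (V_1 - 5)/1.2 + (V_1 - V_2)/2700 + (V_1 - V_5)/51 = 0
  Node 2: (V_2 - V_1)/2700 + (V_2 - V_3)/8200 + (V_2 - V_5)/2700 = 0
  Node 3: (V_3 - V_2)/8200 + (V_3 - 0)/2.2 + (V_3 - V_5)/16 = 0
  Node 5: (V_5 - V_1)/51 + (V_5 - V_2)/2700 + (V_5 - V_3)/16 + (V_5 - 0)/56000 = 0
Collecting terms (coefficients in siemens):
  0.8533·V_1 - 0.0003704·V_2 - 0.01961·V_5 = 4.167
  0.0008627·V_2 - 0.0003704·V_1 - 0.000122·V_3 - 0.0003704·V_5 = 0
  0.5172·V_3 - 0.000122·V_2 - 0.0625·V_5 = 0
  0.0825·V_5 - 0.01961·V_1 - 0.0003704·V_2 - 0.0625·V_3 = 0
Solving these 4 simultaneous equations (Gaussian elimination) gives:
  V_1 = 4.914 V, V_2 = 2.69 V, V_3 = 0.1577 V, V_5 = 1.299 V
I_R1 = (V_0 - V_1)/R1 = (5 - 4.914)/1.2 = 0.0717 A
|I_R1| = 0.0717 A

Final answer: |I_R1| = 0.0717 A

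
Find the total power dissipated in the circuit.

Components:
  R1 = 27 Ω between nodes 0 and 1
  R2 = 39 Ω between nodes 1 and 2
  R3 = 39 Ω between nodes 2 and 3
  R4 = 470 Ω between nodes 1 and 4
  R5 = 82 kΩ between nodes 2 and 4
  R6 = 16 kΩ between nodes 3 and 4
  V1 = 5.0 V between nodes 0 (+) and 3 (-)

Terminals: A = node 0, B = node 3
Nodal analysis, taking node 3 as the 0 V reference.
Source V1 fixes V_0 = 5 V.
KCL at each unknown node (sum of currents leaving = 0; resistances in Ω):
  Node 1: (V_1 - 5)/27 + (V_1 - V_2)/39 + (V_1 - V_4)/470 = 0
  Node 2: (V_2 - V_1)/39 + (V_2 - 0)/39 + (V_2 - V_4)/82000 = 0
  Node 4: (V_4 - V_1)/470 + (V_4 - V_2)/82000 + (V_4 - 0)/16000 = 0
Collecting terms (coefficients in siemens):
  0.06481·V_1 - 0.02564·V_2 - 0.002128·V_4 = 0.1852
  0.05129·V_2 - 0.02564·V_1 - 0.0000122·V_4 = 0
  0.002202·V_4 - 0.002128·V_1 - 0.0000122·V_2 = 0
Solving these 3 simultaneous equations (Gaussian elimination) gives:
  V_1 = 3.71 V, V_2 = 1.855 V, V_4 = 3.594 V
Power in each resistor, P = (ΔV)²/R:
  P_R1 = (5 - 3.71)²/27 = 0.06167 W
  P_R2 = (3.71 - 1.855)²/39 = 0.08817 W
  P_R3 = (1.855 - 0)²/39 = 0.08825 W
  P_R4 = (3.71 - 3.594)²/470 = 0.0000284 W
  P_R5 = (1.855 - 3.594)²/82000 = 0.00003687 W
  P_R6 = (0 - 3.594)²/16000 = 0.0008073 W
P_total = P_R1 + P_R2 + P_R3 + P_R4 + P_R5 + P_R6 = 0.239 W

Final answer: 0.239 W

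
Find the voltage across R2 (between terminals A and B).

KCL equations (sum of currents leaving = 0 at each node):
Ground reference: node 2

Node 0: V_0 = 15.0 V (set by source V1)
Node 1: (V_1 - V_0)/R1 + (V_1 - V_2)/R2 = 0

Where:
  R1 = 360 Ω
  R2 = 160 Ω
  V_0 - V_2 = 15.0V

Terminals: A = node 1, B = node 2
R1 and R2 are in series across V1 (node 0 → node 1 → node 2), and the output A–B is taken across R2, so this is a voltage divider.
Series current: I = V1/(R1 + R2) = 15/(360 + 160) = 15/520 = 0.02885 A
V_R2 = I × R2 = V1 × R2/(R1 + R2) = 15 × 160/520 = 4.615 V

Final answer: 4.615 V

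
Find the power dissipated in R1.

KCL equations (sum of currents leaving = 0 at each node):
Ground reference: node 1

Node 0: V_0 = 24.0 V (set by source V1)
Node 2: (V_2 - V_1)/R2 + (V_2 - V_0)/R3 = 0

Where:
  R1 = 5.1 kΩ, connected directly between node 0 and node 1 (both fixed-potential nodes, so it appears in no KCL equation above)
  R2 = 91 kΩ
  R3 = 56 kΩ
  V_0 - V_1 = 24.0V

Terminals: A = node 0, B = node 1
Nodal analysis, taking node 1 as the 0 V reference.
Source V1 fixes V_0 = 24 V.
KCL at each unknown node (sum of currents leaving = 0; resistances in Ω):
  Node 2: (V_2 - 0)/91000 + (V_2 - 24)/56000 = 0
Collecting terms: 0.00002885 × V_2 = 0.0004286  =>  V_2 = 14.86 V
I_R1 = (V_0 - V_1)/R1 = (24 - 0)/5100 = 0.004706 A
P_R1 = I_R1² × R1 = (0.004706)² × 5100 = 0.1129 W

Final answer: 0.1129 W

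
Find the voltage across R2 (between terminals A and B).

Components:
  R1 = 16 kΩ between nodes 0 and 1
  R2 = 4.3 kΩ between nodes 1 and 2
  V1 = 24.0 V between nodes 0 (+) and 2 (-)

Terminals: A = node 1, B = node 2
R1 and R2 are in series across V1 (node 0 → node 1 → node 2), and the output A–B is taken across R2, so this is a voltage divider.
Series current: I = V1/(R1 + R2) = 24/(16000 + 4300) = 24/20300 = 0.001182 A
V_R2 = I × R2 = V1 × R2/(R1 + R2) = 24 × 4300/20300 = 5.084 V

Final answer: 5.084 V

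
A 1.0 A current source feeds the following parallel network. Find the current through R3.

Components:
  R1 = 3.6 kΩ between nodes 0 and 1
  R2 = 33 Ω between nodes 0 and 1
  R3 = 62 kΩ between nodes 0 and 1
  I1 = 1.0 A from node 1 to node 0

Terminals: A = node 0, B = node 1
All resistors sit directly between nodes 0 and 1, so they are in parallel and share one voltage V; the full source current 1 A splits among them.
1/R_par = 1/3600 + 1/33 + 1/62000 = 0.0306 S  =>  R_par = 32.68 Ω
V = I × R_par = 1 × 32.68 = 32.68 V
I_R3 = V/R3 = 32.68/62000 = 0.0005271 A

Final answer: 0.0005271 A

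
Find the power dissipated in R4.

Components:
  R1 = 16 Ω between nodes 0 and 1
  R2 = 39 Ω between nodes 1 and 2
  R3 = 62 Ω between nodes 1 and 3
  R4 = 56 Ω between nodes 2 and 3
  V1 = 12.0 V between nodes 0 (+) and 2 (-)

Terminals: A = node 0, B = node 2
Nodal analysis, taking node 2 as the 0 V reference.
Source V1 fixes V_0 = 12 V.
KCL at each unknown node (sum of currents leaving = 0; resistances in Ω):
  Node 1: (V_1 - 12)/16 + (V_1 - 0)/39 + (V_1 - V_3)/62 = 0
  Node 3: (V_3 - V_1)/62 + (V_3 - 0)/56 = 0
Collecting terms (coefficients in siemens):
  0.1043·V_1 - 0.01613·V_3 = 0.75
  0.03399·V_3 - 0.01613·V_1 = 0
Determinant D = (0.1043)(0.03399) - (-0.01613)(-0.01613) = 0.003284
V_1 = [(0.75)(0.03399) - (-0.01613)(0)]/D = 7.763 V
V_3 = [(0.1043)(0) - (0.75)(-0.01613)]/D = 3.684 V
I_R4 = (V_2 - V_3)/R4 = (0 - 3.684)/56 = -0.06579 A
P_R4 = I_R4² × R4 = (-0.06579)² × 56 = 0.2424 W

Final answer: 0.2424 W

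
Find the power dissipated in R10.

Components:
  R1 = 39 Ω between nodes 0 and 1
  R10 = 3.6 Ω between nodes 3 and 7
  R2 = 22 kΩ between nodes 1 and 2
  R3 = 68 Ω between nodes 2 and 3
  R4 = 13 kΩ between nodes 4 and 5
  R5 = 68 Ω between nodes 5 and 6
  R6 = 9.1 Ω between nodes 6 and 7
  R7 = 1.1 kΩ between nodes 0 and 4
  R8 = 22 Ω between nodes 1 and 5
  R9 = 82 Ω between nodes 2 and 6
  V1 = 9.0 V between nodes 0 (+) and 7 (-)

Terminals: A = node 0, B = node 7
Nodal analysis, taking node 7 as the 0 V reference.
Source V1 fixes V_0 = 9 V.
KCL at each unknown node (sum of currents leaving = 0; resistances in Ω):
  Node 1: (V_1 - 9)/39 + (V_1 - V_2)/22000 + (V_1 - V_5)/22 = 0
  Node 2: (V_2 - V_1)/22000 + (V_2 - V_3)/68 + (V_2 - V_6)/82 = 0
  Node 3: (V_3 - V_2)/68 + (V_3 - 0)/3.6 = 0
  Node 4: (V_4 - V_5)/13000 + (V_4 - 9)/1100 = 0
  Node 5: (V_5 - V_4)/13000 + (V_5 - V_6)/68 + (V_5 - V_1)/22 = 0
  Node 6: (V_6 - V_5)/68 + (V_6 - 0)/9.1 + (V_6 - V_2)/82 = 0
Collecting terms (coefficients in siemens):
  0.07114·V_1 - 0.00004545·V_2 - 0.04545·V_5 = 0.2308
  0.02695·V_2 - 0.00004545·V_1 - 0.01471·V_3 - 0.0122·V_6 = 0
  0.2925·V_3 - 0.01471·V_2 = 0
  0.000986·V_4 - 0.00007692·V_5 = 0.008182
  0.06024·V_5 - 0.04545·V_1 - 0.00007692·V_4 - 0.01471·V_6 = 0
  0.1368·V_6 - 0.0122·V_2 - 0.01471·V_5 = 0
Solving these 6 simultaneous equations (Gaussian elimination) gives:
  V_1 = 6.448 V, V_2 = 0.2734 V, V_3 = 0.01374 V, V_4 = 8.689 V
  V_5 = 5.014 V, V_6 = 0.5634 V
I_R10 = (V_3 - V_7)/R10 = (0.01374 - 0)/3.6 = 0.003818 A
P_R10 = I_R10² × R10 = (0.003818)² × 3.6 = 0.00005247 W

Final answer: 5.247e-05 W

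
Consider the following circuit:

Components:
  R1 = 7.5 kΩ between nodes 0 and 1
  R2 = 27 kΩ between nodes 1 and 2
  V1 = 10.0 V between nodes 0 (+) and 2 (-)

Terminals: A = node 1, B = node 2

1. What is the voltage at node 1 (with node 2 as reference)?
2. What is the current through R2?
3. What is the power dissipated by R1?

Nodal analysis, taking node 2 as the 0 V reference.
Source V1 fixes V_0 = 10 V.
KCL at each unknown node (sum of currents leaving = 0; resistances in Ω):
  Node 1: (V_1 - 10)/7500 + (V_1 - 0)/27000 = 0
Collecting terms: 0.0001704 × V_1 = 0.001333  =>  V_1 = 7.826 V
Part 1:
  Read off the nodal solution: V_1 = 7.826 V
Part 2:
  I_R2 = (V_1 - V_2)/R2 = (7.826 - 0)/27000 = 0.0002899 A
  Magnitude: I_R2 = 0.0002899 A
Part 3:
  I_R1 = (V_0 - V_1)/R1 = (10 - 7.826)/7500 = 0.0002899 A
  P_R1 = I_R1² × R1 = (0.0002899)² × 7500 = 0.0006301 W

Final answers:
1. V_1 = 7.826 V
2. I_R2 = 0.0002899 A
3. P_R1 = 0.0006301 W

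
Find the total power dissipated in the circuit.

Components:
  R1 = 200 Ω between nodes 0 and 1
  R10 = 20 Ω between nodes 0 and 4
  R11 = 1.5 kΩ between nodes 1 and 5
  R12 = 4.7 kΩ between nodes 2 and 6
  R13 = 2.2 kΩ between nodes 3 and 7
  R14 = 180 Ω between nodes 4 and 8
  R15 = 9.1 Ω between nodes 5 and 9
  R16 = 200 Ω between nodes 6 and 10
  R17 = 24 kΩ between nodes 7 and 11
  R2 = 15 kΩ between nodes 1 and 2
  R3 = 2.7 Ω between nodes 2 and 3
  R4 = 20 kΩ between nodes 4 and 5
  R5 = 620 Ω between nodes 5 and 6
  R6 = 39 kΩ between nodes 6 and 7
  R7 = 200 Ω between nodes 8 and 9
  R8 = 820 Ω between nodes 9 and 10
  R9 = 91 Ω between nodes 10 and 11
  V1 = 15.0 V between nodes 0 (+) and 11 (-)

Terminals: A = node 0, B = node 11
Nodal analysis, taking node 11 as the 0 V reference.
Source V1 fixes V_0 = 15 V.
KCL at each unknown node (sum of currents leaving = 0; resistances in Ω):
  Node 1: (V_1 - 15)/200 + (V_1 - V_2)/15000 + (V_1 - V_5)/1500 = 0
  Node 2: (V_2 - V_1)/15000 + (V_2 - V_3)/2.7 + (V_2 - V_6)/4700 = 0
  Node 3: (V_3 - V_2)/2.7 + (V_3 - V_7)/2200 = 0
  Node 4: (V_4 - V_5)/20000 + (V_4 - 15)/20 + (V_4 - V_8)/180 = 0
  Node 5: (V_5 - V_4)/20000 + (V_5 - V_6)/620 + (V_5 - V_1)/1500 + (V_5 - V_9)/9.1 = 0
  Node 6: (V_6 - V_5)/620 + (V_6 - V_7)/39000 + (V_6 - V_2)/4700 + (V_6 - V_10)/200 = 0
  Node 7: (V_7 - V_6)/39000 + (V_7 - V_3)/2200 + (V_7 - 0)/24000 = 0
  Node 8: (V_8 - V_9)/200 + (V_8 - V_4)/180 = 0
  Node 9: (V_9 - V_8)/200 + (V_9 - V_10)/820 + (V_9 - V_5)/9.1 = 0
  Node 10: (V_10 - V_9)/820 + (V_10 - 0)/91 + (V_10 - V_6)/200 = 0
Collecting terms (coefficients in siemens):
  0.005733·V_1 - 0.00006667·V_2 - 0.0006667·V_5 = 0.075
  0.3706·V_2 - 0.00006667·V_1 - 0.3704·V_3 - 0.0002128·V_6 = 0
  0.3708·V_3 - 0.3704·V_2 - 0.0004545·V_7 = 0
  0.05561·V_4 - 0.00005·V_5 - 0.005556·V_8 = 0.75
  0.1122·V_5 - 0.0006667·V_1 - 0.00005·V_4 - 0.001613·V_6 - 0.1099·V_9 = 0
  0.006851·V_6 - 0.0002128·V_2 - 0.001613·V_5 - 0.00002564·V_7 - 0.005·V_10 = 0
  0.0005219·V_7 - 0.0004545·V_3 - 0.00002564·V_6 = 0
  0.01056·V_8 - 0.005556·V_4 - 0.005·V_9 = 0
  0.1161·V_9 - 0.1099·V_5 - 0.005·V_8 - 0.00122·V_10 = 0
  0.01721·V_10 - 0.005·V_6 - 0.00122·V_9 = 0
Solving these 10 simultaneous equations (Gaussian elimination) gives:
  V_1 = 14.21 V, V_2 = 5.282 V, V_3 = 5.281 V, V_4 = 14.7 V
  V_5 = 9.146 V, V_6 = 3.567 V, V_7 = 4.776 V, V_8 = 12.09 V
  V_9 = 9.194 V, V_10 = 1.688 V
Power in each resistor, P = (ΔV)²/R:
  P_R1 = (15 - 14.21)²/200 = 0.00315 W
  P_R2 = (14.21 - 5.282)²/15000 = 0.005309 W
  P_R3 = (5.282 - 5.281)²/2.7 = 0.0000001428 W
  P_R4 = (14.7 - 9.146)²/20000 = 0.001545 W
  P_R5 = (9.146 - 3.567)²/620 = 0.0502 W
  P_R6 = (3.567 - 4.776)²/39000 = 0.00003747 W
  P_R7 = (12.09 - 9.194)²/200 = 0.04205 W
  P_R8 = (9.194 - 1.688)²/820 = 0.06871 W
  P_R9 = (1.688 - 0)²/91 = 0.03131 W
  P_R10 = (15 - 14.7)²/20 = 0.004368 W
  P_R11 = (14.21 - 9.146)²/1500 = 0.01707 W
  P_R12 = (5.282 - 3.567)²/4700 = 0.0006261 W
  P_R13 = (5.281 - 4.776)²/2200 = 0.0001164 W
  P_R14 = (14.7 - 12.09)²/180 = 0.03785 W
  P_R15 = (9.146 - 9.194)²/9.1 = 0.0002601 W
  P_R16 = (3.567 - 1.688)²/200 = 0.01765 W
  P_R17 = (4.776 - 0)²/24000 = 0.0009502 W
P_total = P_R1 + P_R2 + P_R3 + P_R4 + P_R5 + P_R6 + P_R7 + P_R8 + P_R9 + P_R10 + P_R11 + P_R12 + P_R13 + P_R14 + P_R15 + P_R16 + P_R17 = 0.2812 W

Final answer: 0.2812 W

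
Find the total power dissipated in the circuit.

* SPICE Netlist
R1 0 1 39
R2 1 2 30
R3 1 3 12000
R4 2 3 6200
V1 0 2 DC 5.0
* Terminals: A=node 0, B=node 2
Nodal analysis, taking node 2 as the 0 V reference.
Source V1 fixes V_0 = 5 V.
KCL at each unknown node (sum of currents leaving = 0; resistances in Ω):
  Node 1: (V_1 - 5)/39 + (V_1 - 0)/30 + (V_1 - V_3)/12000 = 0
  Node 3: (V_3 - V_1)/12000 + (V_3 - 0)/6200 = 0
Collecting terms (coefficients in siemens):
  0.05906·V_1 - 0.00008333·V_3 = 0.1282
  0.0002446·V_3 - 0.00008333·V_1 = 0
Determinant D = (0.05906)(0.0002446) - (-0.00008333)(-0.00008333) = 0.00001444
V_1 = [(0.1282)(0.0002446) - (-0.00008333)(0)]/D = 2.172 V
V_3 = [(0.05906)(0) - (0.1282)(-0.00008333)]/D = 0.7399 V
Power in each resistor, P = (ΔV)²/R:
  P_R1 = (5 - 2.172)²/39 = 0.2051 W
  P_R2 = (2.172 - 0)²/30 = 0.1572 W
  P_R3 = (2.172 - 0.7399)²/12000 = 0.0001709 W
  P_R4 = (0 - 0.7399)²/6200 = 0.00008829 W
P_total = P_R1 + P_R2 + P_R3 + P_R4 = 0.3626 W

Final answer: 0.3626 W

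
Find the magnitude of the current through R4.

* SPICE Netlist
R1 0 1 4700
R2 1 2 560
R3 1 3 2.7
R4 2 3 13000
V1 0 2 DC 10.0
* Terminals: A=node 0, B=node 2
Nodal analysis, taking node 2 as the 0 V reference.
Source V1 fixes V_0 = 10 V.
KCL at each unknown node (sum of currents leaving = 0; resistances in Ω):
  Node 1: (V_1 - 10)/4700 + (V_1 - 0)/560 + (V_1 - V_3)/2.7 = 0
  Node 3: (V_3 - V_1)/2.7 + (V_3 - 0)/13000 = 0
Collecting terms (coefficients in siemens):
  0.3724·V_1 - 0.3704·V_3 = 0.002128
  0.3704·V_3 - 0.3704·V_1 = 0
Determinant D = (0.3724)(0.3704) - (-0.3704)(-0.3704) = 0.0007688
V_1 = [(0.002128)(0.3704) - (-0.3704)(0)]/D = 1.025 V
V_3 = [(0.3724)(0) - (0.002128)(-0.3704)]/D = 1.025 V
I_R4 = (V_2 - V_3)/R4 = (0 - 1.025)/13000 = -0.00007884 A
|I_R4| = 0.00007884 A

Final answer: |I_R4| = 7.884e-05 A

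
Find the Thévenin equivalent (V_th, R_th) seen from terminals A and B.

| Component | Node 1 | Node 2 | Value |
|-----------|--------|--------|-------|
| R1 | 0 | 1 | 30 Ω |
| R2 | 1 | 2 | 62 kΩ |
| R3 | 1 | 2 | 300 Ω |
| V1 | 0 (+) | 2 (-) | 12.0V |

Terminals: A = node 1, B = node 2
Step 1 — V_th is the open-circuit voltage V_A - V_B (nothing connected across the terminals).
Nodal analysis, taking node 2 as the 0 V reference.
Source V1 fixes V_0 = 12 V.
KCL at each unknown node (sum of currents leaving = 0; resistances in Ω):
  Node 1: (V_1 - 12)/30 + (V_1 - 0)/62000 + (V_1 - 0)/300 = 0
Collecting terms: 0.03668 × V_1 = 0.4  =>  V_1 = 10.9 V
V_th = V_1 - V_2 = 10.9 - 0 = 10.9 V
Step 2 — R_th: zero the source — replace V1 by a short circuit (node 2 merges into node 0) — and find the resistance seen between A (node 1) and B (node 0).
Reduce the network between node 1 (A) and node 0 (B) by series/parallel combination:
  Rp1 = R1 ‖ R2 ‖ R3 (parallel, all between nodes 0 and 1) = 1/(1/30 + 1/62000 + 1/300) = 27.26 Ω
R_th = 27.26 Ω

Final answer: V_th = 10.9 V, R_th = 27.26 Ω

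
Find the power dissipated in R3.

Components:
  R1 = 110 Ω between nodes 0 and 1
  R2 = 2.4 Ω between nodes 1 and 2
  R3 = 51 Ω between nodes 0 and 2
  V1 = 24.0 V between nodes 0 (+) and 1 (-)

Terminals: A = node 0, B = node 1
Nodal analysis, taking node 1 as the 0 V reference.
Source V1 fixes V_0 = 24 V.
KCL at each unknown node (sum of currents leaving = 0; resistances in Ω):
  Node 2: (V_2 - 0)/2.4 + (V_2 - 24)/51 = 0
Collecting terms: 0.4363 × V_2 = 0.4706  =>  V_2 = 1.079 V
I_R3 = (V_0 - V_2)/R3 = (24 - 1.079)/51 = 0.4494 A
P_R3 = I_R3² × R3 = (0.4494)² × 51 = 10.3 W

Final answer: 10.3 W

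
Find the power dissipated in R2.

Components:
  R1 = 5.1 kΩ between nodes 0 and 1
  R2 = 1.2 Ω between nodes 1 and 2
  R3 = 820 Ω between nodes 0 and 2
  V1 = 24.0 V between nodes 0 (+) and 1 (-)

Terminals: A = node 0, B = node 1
Nodal analysis, taking node 1 as the 0 V reference.
Source V1 fixes V_0 = 24 V.
KCL at each unknown node (sum of currents leaving = 0; resistances in Ω):
  Node 2: (V_2 - 0)/1.2 + (V_2 - 24)/820 = 0
Collecting terms: 0.8346 × V_2 = 0.02927  =>  V_2 = 0.03507 V
I_R2 = (V_1 - V_2)/R2 = (0 - 0.03507)/1.2 = -0.02923 A
P_R2 = I_R2² × R2 = (-0.02923)² × 1.2 = 0.001025 W

Final answer: 0.001025 W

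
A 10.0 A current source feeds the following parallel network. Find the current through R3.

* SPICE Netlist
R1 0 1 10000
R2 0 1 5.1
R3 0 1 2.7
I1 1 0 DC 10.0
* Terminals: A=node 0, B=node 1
All resistors sit directly between nodes 0 and 1, so they are in parallel and share one voltage V; the full source current 10 A splits among them.
1/R_par = 1/10000 + 1/5.1 + 1/2.7 = 0.5665 S  =>  R_par = 1.765 Ω
V = I × R_par = 10 × 1.765 = 17.65 V
I_R3 = V/R3 = 17.65/2.7 = 6.537 A

Final answer: 6.537 A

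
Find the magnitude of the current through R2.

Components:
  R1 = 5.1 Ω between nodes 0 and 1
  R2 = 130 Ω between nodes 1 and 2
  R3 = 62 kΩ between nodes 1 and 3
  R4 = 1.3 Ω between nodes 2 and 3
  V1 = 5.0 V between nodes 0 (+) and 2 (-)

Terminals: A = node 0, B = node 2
Nodal analysis, taking node 2 as the 0 V reference.
Source V1 fixes V_0 = 5 V.
KCL at each unknown node (sum of currents leaving = 0; resistances in Ω):
  Node 1: (V_1 - 5)/5.1 + (V_1 - 0)/130 + (V_1 - V_3)/62000 = 0
  Node 3: (V_3 - V_1)/62000 + (V_3 - 0)/1.3 = 0
Collecting terms (coefficients in siemens):
  0.2038·V_1 - 0.00001613·V_3 = 0.9804
  0.7692·V_3 - 0.00001613·V_1 = 0
Determinant D = (0.2038)(0.7692) - (-0.00001613)(-0.00001613) = 0.1568
V_1 = [(0.9804)(0.7692) - (-0.00001613)(0)]/D = 4.811 V
V_3 = [(0.2038)(0) - (0.9804)(-0.00001613)]/D = 0.0001009 V
I_R2 = (V_1 - V_2)/R2 = (4.811 - 0)/130 = 0.03701 A
|I_R2| = 0.03701 A

Final answer: |I_R2| = 0.03701 A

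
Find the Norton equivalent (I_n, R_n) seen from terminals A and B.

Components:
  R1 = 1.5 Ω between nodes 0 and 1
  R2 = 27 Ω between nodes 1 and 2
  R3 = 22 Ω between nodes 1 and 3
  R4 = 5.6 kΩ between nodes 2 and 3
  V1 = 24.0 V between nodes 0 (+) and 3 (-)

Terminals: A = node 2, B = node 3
Find the Thévenin equivalent first; then I_n = V_th/R_th and R_n = R_th.
Step 1 — V_th is the open-circuit voltage V_A - V_B (nothing connected across the terminals).
Nodal analysis, taking node 3 as the 0 V reference.
Source V1 fixes V_0 = 24 V.
KCL at each unknown node (sum of currents leaving = 0; resistances in Ω):
  Node 1: (V_1 - 24)/1.5 + (V_1 - V_2)/27 + (V_1 - 0)/22 = 0
  Node 2: (V_2 - V_1)/27 + (V_2 - 0)/5600 = 0
Collecting terms (coefficients in siemens):
  0.7492·V_1 - 0.03704·V_2 = 16
  0.03722·V_2 - 0.03704·V_1 = 0
Determinant D = (0.7492)(0.03722) - (-0.03704)(-0.03704) = 0.02651
V_1 = [(16)(0.03722) - (-0.03704)(0)]/D = 22.46 V
V_2 = [(0.7492)(0) - (16)(-0.03704)]/D = 22.35 V
V_th = V_2 - V_3 = 22.35 - 0 = 22.35 V
Step 2 — R_th: zero the source — replace V1 by a short circuit (node 3 merges into node 0) — and find the resistance seen between A (node 2) and B (node 0).
Reduce the network between node 2 (A) and node 0 (B) by series/parallel combination:
  Rp1 = R1 ‖ R3 (parallel, both between nodes 0 and 1) = 1/(1/1.5 + 1/22) = 1.404 Ω
  Rs1 = R2 + Rp1 (series, joined only at node 1) = 27 + 1.404 = 28.4 Ω
  Rp2 = R4 ‖ Rs1 (parallel, both between nodes 0 and 2) = 1/(1/5600 + 1/28.4) = 28.26 Ω
R_th = 28.26 Ω
I_n = V_th/R_th = 22.35/28.26 = 0.791 A, and R_n = R_th = 28.26 Ω

Final answer: I_n = 0.791 A, R_n = 28.26 Ω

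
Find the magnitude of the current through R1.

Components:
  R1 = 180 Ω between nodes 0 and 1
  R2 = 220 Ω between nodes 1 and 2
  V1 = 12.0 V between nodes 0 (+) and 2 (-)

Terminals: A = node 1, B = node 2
Nodal analysis, taking node 2 as the 0 V reference.
Source V1 fixes V_0 = 12 V.
KCL at each unknown node (sum of currents leaving = 0; resistances in Ω):
  Node 1: (V_1 - 12)/180 + (V_1 - 0)/220 = 0
Collecting terms: 0.0101 × V_1 = 0.06667  =>  V_1 = 6.6 V
I_R1 = (V_0 - V_1)/R1 = (12 - 6.6)/180 = 0.03 A
|I_R1| = 0.03 A

Final answer: |I_R1| = 0.03 A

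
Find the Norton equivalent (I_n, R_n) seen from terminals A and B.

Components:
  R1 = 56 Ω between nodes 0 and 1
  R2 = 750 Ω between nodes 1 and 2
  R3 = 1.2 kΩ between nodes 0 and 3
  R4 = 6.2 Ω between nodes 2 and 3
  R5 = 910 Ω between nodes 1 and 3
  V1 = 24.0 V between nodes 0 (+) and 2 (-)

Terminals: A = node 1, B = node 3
Find the Thévenin equivalent first; then I_n = V_th/R_th and R_n = R_th.
Step 1 — V_th is the open-circuit voltage V_A - V_B (nothing connected across the terminals).
Nodal analysis, taking node 2 as the 0 V reference.
Source V1 fixes V_0 = 24 V.
KCL at each unknown node (sum of currents leaving = 0; resistances in Ω):
  Node 1: (V_1 - 24)/56 + (V_1 - 0)/750 + (V_1 - V_3)/910 = 0
  Node 3: (V_3 - 24)/1200 + (V_3 - 0)/6.2 + (V_3 - V_1)/910 = 0
Collecting terms (coefficients in siemens):
  0.02029·V_1 - 0.001099·V_3 = 0.4286
  0.1632·V_3 - 0.001099·V_1 = 0.02
Determinant D = (0.02029)(0.1632) - (-0.001099)(-0.001099) = 0.00331
V_1 = [(0.4286)(0.1632) - (-0.001099)(0.02)]/D = 21.14 V
V_3 = [(0.02029)(0.02) - (0.4286)(-0.001099)]/D = 0.2648 V
V_th = V_1 - V_3 = 21.14 - 0.2648 = 20.87 V
Step 2 — R_th: zero the source — replace V1 by a short circuit (node 2 merges into node 0) — and find the resistance seen between A (node 1) and B (node 3).
Reduce the network between node 1 (A) and node 3 (B) by series/parallel combination:
  Rp1 = R1 ‖ R2 (parallel, both between nodes 0 and 1) = 1/(1/56 + 1/750) = 52.11 Ω
  Rp2 = R3 ‖ R4 (parallel, both between nodes 0 and 3) = 1/(1/1200 + 1/6.2) = 6.168 Ω
  Rs1 = Rp1 + Rp2 (series, joined only at node 0) = 52.11 + 6.168 = 58.28 Ω
  Rp3 = R5 ‖ Rs1 (parallel, both between nodes 1 and 3) = 1/(1/910 + 1/58.28) = 54.77 Ω
R_th = 54.77 Ω
I_n = V_th/R_th = 20.87/54.77 = 0.3811 A, and R_n = R_th = 54.77 Ω

Final answer: I_n = 0.3811 A, R_n = 54.77 Ω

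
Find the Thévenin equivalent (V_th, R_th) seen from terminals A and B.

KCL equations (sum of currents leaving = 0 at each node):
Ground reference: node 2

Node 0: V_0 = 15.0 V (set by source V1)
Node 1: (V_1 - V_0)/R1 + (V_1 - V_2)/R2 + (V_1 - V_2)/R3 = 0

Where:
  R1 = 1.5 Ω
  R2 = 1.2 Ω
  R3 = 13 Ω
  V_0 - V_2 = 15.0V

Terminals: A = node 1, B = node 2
Step 1 — V_th is the open-circuit voltage V_A - V_B (nothing connected across the terminals).
Nodal analysis, taking node 2 as the 0 V reference.
Source V1 fixes V_0 = 15 V.
KCL at each unknown node (sum of currents leaving = 0; resistances in Ω):
  Node 1: (V_1 - 15)/1.5 + (V_1 - 0)/1.2 + (V_1 - 0)/13 = 0
Collecting terms: 1.577 × V_1 = 10  =>  V_1 = 6.341 V
V_th = V_1 - V_2 = 6.341 - 0 = 6.341 V
Step 2 — R_th: zero the source — replace V1 by a short circuit (node 2 merges into node 0) — and find the resistance seen between A (node 1) and B (node 0).
Reduce the network between node 1 (A) and node 0 (B) by series/parallel combination:
  Rp1 = R1 ‖ R2 ‖ R3 (parallel, all between nodes 0 and 1) = 1/(1/1.5 + 1/1.2 + 1/13) = 0.6341 Ω
R_th = 0.6341 Ω

Final answer: V_th = 6.341 V, R_th = 0.6341 Ω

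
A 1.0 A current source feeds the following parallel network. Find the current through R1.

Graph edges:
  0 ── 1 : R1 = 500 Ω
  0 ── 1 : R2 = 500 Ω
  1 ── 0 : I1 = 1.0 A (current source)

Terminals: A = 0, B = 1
All resistors sit directly between nodes 0 and 1, so they are in parallel and share one voltage V; the full source current 1 A splits among them.
1/R_par = 1/500 + 1/500 = 0.004 S  =>  R_par = 250 Ω
V = I × R_par = 1 × 250 = 250 V
I_R1 = V/R1 = 250/500 = 0.5 A

Final answer: 0.5 A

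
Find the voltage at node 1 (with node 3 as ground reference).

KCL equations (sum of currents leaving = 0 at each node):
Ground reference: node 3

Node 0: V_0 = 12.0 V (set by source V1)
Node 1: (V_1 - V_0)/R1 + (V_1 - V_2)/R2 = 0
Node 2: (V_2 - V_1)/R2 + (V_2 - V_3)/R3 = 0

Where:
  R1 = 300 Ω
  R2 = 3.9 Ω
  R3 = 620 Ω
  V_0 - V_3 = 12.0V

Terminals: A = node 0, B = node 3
Nodal analysis, taking node 3 as the 0 V reference.
Source V1 fixes V_0 = 12 V.
KCL at each unknown node (sum of currents leaving = 0; resistances in Ω):
  Node 1: (V_1 - 12)/300 + (V_1 - V_2)/3.9 = 0
  Node 2: (V_2 - V_1)/3.9 + (V_2 - 0)/620 = 0
Collecting terms (coefficients in siemens):
  0.2597·V_1 - 0.2564·V_2 = 0.04
  0.258·V_2 - 0.2564·V_1 = 0
Determinant D = (0.2597)(0.258) - (-0.2564)(-0.2564) = 0.001274
V_1 = [(0.04)(0.258) - (-0.2564)(0)]/D = 8.103 V
V_2 = [(0.2597)(0) - (0.04)(-0.2564)]/D = 8.053 V
The requested potential is V_1 = 8.103 V.

Final answer: V_1 = 8.103 V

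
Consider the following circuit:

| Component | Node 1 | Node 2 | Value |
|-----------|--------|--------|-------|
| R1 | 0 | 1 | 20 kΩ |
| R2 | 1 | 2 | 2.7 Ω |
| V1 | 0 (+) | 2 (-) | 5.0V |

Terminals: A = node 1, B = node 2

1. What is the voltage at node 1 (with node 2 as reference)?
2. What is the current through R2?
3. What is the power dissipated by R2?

Nodal analysis, taking node 2 as the 0 V reference.
Source V1 fixes V_0 = 5 V.
KCL at each unknown node (sum of currents leaving = 0; resistances in Ω):
  Node 1: (V_1 - 5)/20000 + (V_1 - 0)/2.7 = 0
Collecting terms: 0.3704 × V_1 = 0.00025  =>  V_1 = 0.0006749 V
Part 1:
  Read off the nodal solution: V_1 = 0.0006749 V
Part 2:
  I_R2 = (V_1 - V_2)/R2 = (0.0006749 - 0)/2.7 = 0.00025 A
  Magnitude: I_R2 = 0.00025 A
Part 3:
  I_R2 = (V_1 - V_2)/R2 = (0.0006749 - 0)/2.7 = 0.00025 A
  P_R2 = I_R2² × R2 = (0.00025)² × 2.7 = 0.0000001687 W

Final answers:
1. V_1 = 0.0006749 V
2. I_R2 = 0.00025 A
3. P_R2 = 1.687e-07 W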